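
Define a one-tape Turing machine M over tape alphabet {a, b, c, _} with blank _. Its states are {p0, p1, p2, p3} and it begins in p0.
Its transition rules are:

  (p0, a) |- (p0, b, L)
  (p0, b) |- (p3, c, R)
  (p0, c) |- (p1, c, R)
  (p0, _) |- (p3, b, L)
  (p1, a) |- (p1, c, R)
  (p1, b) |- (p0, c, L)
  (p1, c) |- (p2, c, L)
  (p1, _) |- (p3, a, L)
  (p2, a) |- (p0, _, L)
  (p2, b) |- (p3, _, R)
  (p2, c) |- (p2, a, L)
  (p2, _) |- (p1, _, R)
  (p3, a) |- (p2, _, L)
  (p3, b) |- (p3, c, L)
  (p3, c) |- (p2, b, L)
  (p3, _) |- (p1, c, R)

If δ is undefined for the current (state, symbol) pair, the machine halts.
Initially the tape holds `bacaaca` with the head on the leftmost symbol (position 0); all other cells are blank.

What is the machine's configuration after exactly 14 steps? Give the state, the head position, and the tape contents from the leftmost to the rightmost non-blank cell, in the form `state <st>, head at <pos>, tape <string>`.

state p2, head at -2, tape cccacaaca

p0 | __[b]acaaca   read b → write c, move R, go to p3
p3 | __c[a]caaca   read a → write _, move L, go to p2
p2 | __[c]_caaca   read c → write a, move L, go to p2
p2 | _[_]a_caaca   read _ → write _, move R, go to p1
p1 | __[a]_caaca   read a → write c, move R, go to p1
p1 | __c[_]caaca   read _ → write a, move L, go to p3
p3 | __[c]acaaca   read c → write b, move L, go to p2
p2 | _[_]bacaaca   read _ → write _, move R, go to p1
p1 | __[b]acaaca   read b → write c, move L, go to p0
p0 | _[_]cacaaca   read _ → write b, move L, go to p3
p3 | [_]bcacaaca   read _ → write c, move R, go to p1
p1 | c[b]cacaaca   read b → write c, move L, go to p0
p0 | [c]ccacaaca   read c → write c, move R, go to p1
p1 | c[c]cacaaca   read c → write c, move L, go to p2
p2 | [c]ccacaaca
After 14 steps: state p2, head at -2, tape cccacaaca.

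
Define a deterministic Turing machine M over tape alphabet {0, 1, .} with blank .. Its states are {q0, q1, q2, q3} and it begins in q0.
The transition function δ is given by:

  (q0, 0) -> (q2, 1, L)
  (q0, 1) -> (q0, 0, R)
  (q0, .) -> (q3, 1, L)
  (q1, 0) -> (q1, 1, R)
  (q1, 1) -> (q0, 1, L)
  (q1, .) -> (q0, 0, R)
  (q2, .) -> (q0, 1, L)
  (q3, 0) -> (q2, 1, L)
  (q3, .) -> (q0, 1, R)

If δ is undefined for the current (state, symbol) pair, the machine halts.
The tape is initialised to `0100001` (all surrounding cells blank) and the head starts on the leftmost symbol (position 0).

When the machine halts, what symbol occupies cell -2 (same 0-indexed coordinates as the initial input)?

state=q0 head=0 tape=...[0]100001   (q0,0)→(q2,1,L)
state=q2 head=-1 tape=..[.]1100001   (q2,.)→(q0,1,L)
state=q0 head=-2 tape=.[.]11100001   (q0,.)→(q3,1,L)
state=q3 head=-3 tape=[.]111100001   (q3,.)→(q0,1,R)
state=q0 head=-2 tape=1[1]11100001   (q0,1)→(q0,0,R)
state=q0 head=-1 tape=10[1]1100001   (q0,1)→(q0,0,R)
state=q0 head=0 tape=100[1]100001   (q0,1)→(q0,0,R)
state=q0 head=1 tape=1000[1]00001   (q0,1)→(q0,0,R)
state=q0 head=2 tape=10000[0]0001   (q0,0)→(q2,1,L)
state=q2 head=1 tape=1000[0]10001
Cell -2 holds 0 when M halts.

0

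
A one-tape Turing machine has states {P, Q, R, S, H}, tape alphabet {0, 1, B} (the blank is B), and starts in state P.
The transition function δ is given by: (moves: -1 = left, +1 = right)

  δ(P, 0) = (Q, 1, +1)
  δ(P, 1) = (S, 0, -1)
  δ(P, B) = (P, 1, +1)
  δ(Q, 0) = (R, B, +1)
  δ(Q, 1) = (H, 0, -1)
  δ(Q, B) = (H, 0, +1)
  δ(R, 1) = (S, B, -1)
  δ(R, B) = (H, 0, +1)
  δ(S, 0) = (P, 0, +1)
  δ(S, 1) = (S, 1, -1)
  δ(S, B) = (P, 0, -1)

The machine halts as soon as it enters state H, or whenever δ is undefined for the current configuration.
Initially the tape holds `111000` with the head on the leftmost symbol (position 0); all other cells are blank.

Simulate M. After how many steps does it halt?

13

P | BBBB[1]11000   read 1 → write 0, move -1, go to S
S | BBB[B]011000   read B → write 0, move -1, go to P
P | BB[B]0011000   read B → write 1, move +1, go to P
P | BB1[0]011000   read 0 → write 1, move +1, go to Q
Q | BB11[0]11000   read 0 → write B, move +1, go to R
R | BB11B[1]1000   read 1 → write B, move -1, go to S
S | BB11[B]B1000   read B → write 0, move -1, go to P
P | BB1[1]0B1000   read 1 → write 0, move -1, go to S
S | BB[1]00B1000   read 1 → write 1, move -1, go to S
S | B[B]100B1000   read B → write 0, move -1, go to P
P | [B]0100B1000   read B → write 1, move +1, go to P
P | 1[0]100B1000   read 0 → write 1, move +1, go to Q
Q | 11[1]00B1000   read 1 → write 0, move -1, go to H
H | 1[1]000B1000
M halts after 13 transitions.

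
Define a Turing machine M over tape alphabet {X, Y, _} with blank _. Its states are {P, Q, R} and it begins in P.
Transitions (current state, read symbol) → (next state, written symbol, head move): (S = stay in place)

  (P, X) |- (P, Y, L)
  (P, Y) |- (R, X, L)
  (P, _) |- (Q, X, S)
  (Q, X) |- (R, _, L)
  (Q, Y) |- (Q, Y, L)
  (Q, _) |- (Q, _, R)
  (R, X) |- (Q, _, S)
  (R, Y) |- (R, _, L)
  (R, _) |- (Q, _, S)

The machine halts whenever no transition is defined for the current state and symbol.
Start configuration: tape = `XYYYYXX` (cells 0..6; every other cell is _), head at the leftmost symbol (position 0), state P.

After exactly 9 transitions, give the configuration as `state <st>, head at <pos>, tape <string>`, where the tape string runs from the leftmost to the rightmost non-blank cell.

state=P head=0 tape=__[X]YYYYXX   (P,X)→(P,Y,L)
state=P head=-1 tape=_[_]YYYYYXX   (P,_)→(Q,X,S)
state=Q head=-1 tape=_[X]YYYYYXX   (Q,X)→(R,_,L)
state=R head=-2 tape=[_]_YYYYYXX   (R,_)→(Q,_,S)
state=Q head=-2 tape=[_]_YYYYYXX   (Q,_)→(Q,_,R)
state=Q head=-1 tape=_[_]YYYYYXX   (Q,_)→(Q,_,R)
state=Q head=0 tape=__[Y]YYYYXX   (Q,Y)→(Q,Y,L)
state=Q head=-1 tape=_[_]YYYYYXX   (Q,_)→(Q,_,R)
state=Q head=0 tape=__[Y]YYYYXX   (Q,Y)→(Q,Y,L)
state=Q head=-1 tape=_[_]YYYYYXX
After 9 steps: state Q, head at -1, tape YYYYYXX.

state Q, head at -1, tape YYYYYXX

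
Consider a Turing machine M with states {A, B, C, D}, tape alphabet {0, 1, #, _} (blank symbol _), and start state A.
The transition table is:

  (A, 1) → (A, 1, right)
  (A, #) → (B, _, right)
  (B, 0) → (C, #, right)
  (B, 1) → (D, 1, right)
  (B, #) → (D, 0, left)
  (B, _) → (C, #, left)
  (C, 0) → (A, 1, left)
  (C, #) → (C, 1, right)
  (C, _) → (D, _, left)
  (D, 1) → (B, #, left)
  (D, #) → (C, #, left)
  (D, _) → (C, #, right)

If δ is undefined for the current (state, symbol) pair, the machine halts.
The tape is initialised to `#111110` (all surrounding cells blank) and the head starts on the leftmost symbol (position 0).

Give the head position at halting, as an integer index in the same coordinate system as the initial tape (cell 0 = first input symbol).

A | [#]111110   read # → write _, move right, go to B
B | _[1]11110   read 1 → write 1, move right, go to D
D | _1[1]1110   read 1 → write #, move left, go to B
B | _[1]#1110   read 1 → write 1, move right, go to D
D | _1[#]1110   read # → write #, move left, go to C
C | _[1]#1110
At halt the head is at cell 1.

1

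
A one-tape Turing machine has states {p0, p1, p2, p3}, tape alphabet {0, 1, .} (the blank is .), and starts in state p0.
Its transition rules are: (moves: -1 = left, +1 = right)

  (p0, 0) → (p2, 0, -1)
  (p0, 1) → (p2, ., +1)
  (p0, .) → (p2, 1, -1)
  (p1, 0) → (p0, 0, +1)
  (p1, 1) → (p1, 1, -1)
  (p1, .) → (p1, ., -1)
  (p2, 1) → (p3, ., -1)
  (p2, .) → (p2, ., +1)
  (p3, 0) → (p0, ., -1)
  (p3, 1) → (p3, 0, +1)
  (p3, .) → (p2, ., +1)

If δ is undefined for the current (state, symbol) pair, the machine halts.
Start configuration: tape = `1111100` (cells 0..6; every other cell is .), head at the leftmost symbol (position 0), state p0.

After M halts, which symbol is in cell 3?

.

p0 | [1]111100   read 1 → write ., move +1, go to p2
p2 | .[1]11100   read 1 → write ., move -1, go to p3
p3 | [.].11100   read . → write ., move +1, go to p2
p2 | .[.]11100   read . → write ., move +1, go to p2
p2 | ..[1]1100   read 1 → write ., move -1, go to p3
p3 | .[.].1100   read . → write ., move +1, go to p2
p2 | ..[.]1100   read . → write ., move +1, go to p2
p2 | ...[1]100   read 1 → write ., move -1, go to p3
p3 | ..[.].100   read . → write ., move +1, go to p2
p2 | ...[.]100   read . → write ., move +1, go to p2
p2 | ....[1]00   read 1 → write ., move -1, go to p3
p3 | ...[.].00   read . → write ., move +1, go to p2
p2 | ....[.]00   read . → write ., move +1, go to p2
p2 | .....[0]0
Cell 3 holds . when M halts.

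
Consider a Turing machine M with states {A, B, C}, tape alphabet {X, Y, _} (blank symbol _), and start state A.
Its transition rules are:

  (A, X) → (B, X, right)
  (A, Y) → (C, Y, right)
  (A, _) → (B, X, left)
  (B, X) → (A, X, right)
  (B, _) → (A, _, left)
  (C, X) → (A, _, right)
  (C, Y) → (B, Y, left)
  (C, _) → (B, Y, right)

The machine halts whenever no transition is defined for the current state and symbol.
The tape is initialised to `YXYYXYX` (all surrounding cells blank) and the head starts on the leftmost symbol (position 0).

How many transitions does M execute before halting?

4

A | [Y]XYYXYX   read Y → write Y, move right, go to C
C | Y[X]YYXYX   read X → write _, move right, go to A
A | Y_[Y]YXYX   read Y → write Y, move right, go to C
C | Y_Y[Y]XYX   read Y → write Y, move left, go to B
B | Y_[Y]YXYX
M halts after 4 transitions.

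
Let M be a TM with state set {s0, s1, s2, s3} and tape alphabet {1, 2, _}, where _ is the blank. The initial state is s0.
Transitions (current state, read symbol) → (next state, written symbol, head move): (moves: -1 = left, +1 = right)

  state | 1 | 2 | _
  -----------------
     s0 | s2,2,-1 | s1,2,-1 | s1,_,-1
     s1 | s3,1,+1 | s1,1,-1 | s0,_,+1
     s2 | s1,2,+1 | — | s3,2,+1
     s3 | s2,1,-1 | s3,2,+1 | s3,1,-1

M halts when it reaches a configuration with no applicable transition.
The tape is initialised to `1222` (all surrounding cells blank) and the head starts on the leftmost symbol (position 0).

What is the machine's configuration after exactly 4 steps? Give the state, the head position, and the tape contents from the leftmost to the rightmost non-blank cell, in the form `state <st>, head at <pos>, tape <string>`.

state s3, head at 2, tape 22222

state=s0 head=0 tape=_[1]222   (s0,1)→(s2,2,-1)
state=s2 head=-1 tape=[_]2222   (s2,_)→(s3,2,+1)
state=s3 head=0 tape=2[2]222   (s3,2)→(s3,2,+1)
state=s3 head=1 tape=22[2]22   (s3,2)→(s3,2,+1)
state=s3 head=2 tape=222[2]2
After 4 steps: state s3, head at 2, tape 22222.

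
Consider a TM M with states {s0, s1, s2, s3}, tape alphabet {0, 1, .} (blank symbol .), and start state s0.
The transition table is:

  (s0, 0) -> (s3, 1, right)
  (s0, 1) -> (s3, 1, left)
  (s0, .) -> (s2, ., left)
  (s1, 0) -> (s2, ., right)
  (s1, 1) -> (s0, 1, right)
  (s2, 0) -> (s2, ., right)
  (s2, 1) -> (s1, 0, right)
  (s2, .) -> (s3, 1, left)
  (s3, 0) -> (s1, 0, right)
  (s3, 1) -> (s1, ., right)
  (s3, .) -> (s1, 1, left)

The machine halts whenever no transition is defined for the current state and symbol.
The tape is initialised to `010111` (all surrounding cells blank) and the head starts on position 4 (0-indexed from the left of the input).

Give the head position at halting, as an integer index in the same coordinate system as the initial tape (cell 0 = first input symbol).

s0 | 0101[1]1.   read 1 → write 1, move left, go to s3
s3 | 010[1]11.   read 1 → write ., move right, go to s1
s1 | 010.[1]1.   read 1 → write 1, move right, go to s0
s0 | 010.1[1].   read 1 → write 1, move left, go to s3
s3 | 010.[1]1.   read 1 → write ., move right, go to s1
s1 | 010..[1].   read 1 → write 1, move right, go to s0
s0 | 010..1[.]   read . → write ., move left, go to s2
s2 | 010..[1].   read 1 → write 0, move right, go to s1
s1 | 010..0[.]
At halt the head is at cell 6.

6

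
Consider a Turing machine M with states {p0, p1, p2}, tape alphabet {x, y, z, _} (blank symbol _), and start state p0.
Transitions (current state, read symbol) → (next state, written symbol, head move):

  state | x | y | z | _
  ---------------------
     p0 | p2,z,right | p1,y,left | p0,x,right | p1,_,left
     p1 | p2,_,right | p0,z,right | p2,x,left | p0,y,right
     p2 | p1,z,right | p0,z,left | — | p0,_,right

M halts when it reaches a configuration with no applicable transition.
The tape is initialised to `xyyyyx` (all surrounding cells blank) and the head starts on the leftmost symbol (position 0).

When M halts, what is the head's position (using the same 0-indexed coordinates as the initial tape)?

1

p0 | [x]yyyyx   read x → write z, move right, go to p2
p2 | z[y]yyyx   read y → write z, move left, go to p0
p0 | [z]zyyyx   read z → write x, move right, go to p0
p0 | x[z]yyyx   read z → write x, move right, go to p0
p0 | xx[y]yyx   read y → write y, move left, go to p1
p1 | x[x]yyyx   read x → write _, move right, go to p2
p2 | x_[y]yyx   read y → write z, move left, go to p0
p0 | x[_]zyyx   read _ → write _, move left, go to p1
p1 | [x]_zyyx   read x → write _, move right, go to p2
p2 | _[_]zyyx   read _ → write _, move right, go to p0
p0 | __[z]yyx   read z → write x, move right, go to p0
p0 | __x[y]yx   read y → write y, move left, go to p1
p1 | __[x]yyx   read x → write _, move right, go to p2
p2 | ___[y]yx   read y → write z, move left, go to p0
p0 | __[_]zyx   read _ → write _, move left, go to p1
p1 | _[_]_zyx   read _ → write y, move right, go to p0
p0 | _y[_]zyx   read _ → write _, move left, go to p1
p1 | _[y]_zyx   read y → write z, move right, go to p0
p0 | _z[_]zyx   read _ → write _, move left, go to p1
p1 | _[z]_zyx   read z → write x, move left, go to p2
p2 | [_]x_zyx   read _ → write _, move right, go to p0
p0 | _[x]_zyx   read x → write z, move right, go to p2
p2 | _z[_]zyx   read _ → write _, move right, go to p0
p0 | _z_[z]yx   read z → write x, move right, go to p0
p0 | _z_x[y]x   read y → write y, move left, go to p1
p1 | _z_[x]yx   read x → write _, move right, go to p2
p2 | _z__[y]x   read y → write z, move left, go to p0
p0 | _z_[_]zx   read _ → write _, move left, go to p1
p1 | _z[_]_zx   read _ → write y, move right, go to p0
p0 | _zy[_]zx   read _ → write _, move left, go to p1
p1 | _z[y]_zx   read y → write z, move right, go to p0
p0 | _zz[_]zx   read _ → write _, move left, go to p1
p1 | _z[z]_zx   read z → write x, move left, go to p2
p2 | _[z]x_zx
At halt the head is at cell 1.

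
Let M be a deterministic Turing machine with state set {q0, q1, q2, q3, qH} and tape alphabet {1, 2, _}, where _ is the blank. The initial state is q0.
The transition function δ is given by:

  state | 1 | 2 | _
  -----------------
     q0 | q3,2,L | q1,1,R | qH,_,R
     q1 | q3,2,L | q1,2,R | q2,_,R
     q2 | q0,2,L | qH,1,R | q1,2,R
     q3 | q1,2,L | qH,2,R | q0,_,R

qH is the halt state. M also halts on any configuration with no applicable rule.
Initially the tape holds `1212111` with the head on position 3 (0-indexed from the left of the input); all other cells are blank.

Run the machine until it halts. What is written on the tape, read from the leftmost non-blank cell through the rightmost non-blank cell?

1222211

q0 | 121[2]111   read 2 → write 1, move R, go to q1
q1 | 1211[1]11   read 1 → write 2, move L, go to q3
q3 | 121[1]211   read 1 → write 2, move L, go to q1
q1 | 12[1]2211   read 1 → write 2, move L, go to q3
q3 | 1[2]22211   read 2 → write 2, move R, go to qH
qH | 12[2]2211
The non-blank tape span at halt is 1222211.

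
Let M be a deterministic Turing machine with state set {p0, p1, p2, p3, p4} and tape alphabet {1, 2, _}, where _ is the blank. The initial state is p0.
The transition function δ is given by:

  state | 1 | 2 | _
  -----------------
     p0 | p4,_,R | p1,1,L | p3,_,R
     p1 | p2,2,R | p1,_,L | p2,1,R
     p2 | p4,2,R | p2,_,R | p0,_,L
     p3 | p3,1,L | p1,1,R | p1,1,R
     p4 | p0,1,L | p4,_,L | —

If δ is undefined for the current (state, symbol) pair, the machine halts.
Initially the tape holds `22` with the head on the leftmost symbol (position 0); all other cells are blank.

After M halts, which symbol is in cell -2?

2

state=p0 head=0 tape=__[2]2   (p0,2)→(p1,1,L)
state=p1 head=-1 tape=_[_]12   (p1,_)→(p2,1,R)
state=p2 head=0 tape=_1[1]2   (p2,1)→(p4,2,R)
state=p4 head=1 tape=_12[2]   (p4,2)→(p4,_,L)
state=p4 head=0 tape=_1[2]_   (p4,2)→(p4,_,L)
state=p4 head=-1 tape=_[1]__   (p4,1)→(p0,1,L)
state=p0 head=-2 tape=[_]1__   (p0,_)→(p3,_,R)
state=p3 head=-1 tape=_[1]__   (p3,1)→(p3,1,L)
state=p3 head=-2 tape=[_]1__   (p3,_)→(p1,1,R)
state=p1 head=-1 tape=1[1]__   (p1,1)→(p2,2,R)
state=p2 head=0 tape=12[_]_   (p2,_)→(p0,_,L)
state=p0 head=-1 tape=1[2]__   (p0,2)→(p1,1,L)
state=p1 head=-2 tape=[1]1__   (p1,1)→(p2,2,R)
state=p2 head=-1 tape=2[1]__   (p2,1)→(p4,2,R)
state=p4 head=0 tape=22[_]_
Cell -2 holds 2 when M halts.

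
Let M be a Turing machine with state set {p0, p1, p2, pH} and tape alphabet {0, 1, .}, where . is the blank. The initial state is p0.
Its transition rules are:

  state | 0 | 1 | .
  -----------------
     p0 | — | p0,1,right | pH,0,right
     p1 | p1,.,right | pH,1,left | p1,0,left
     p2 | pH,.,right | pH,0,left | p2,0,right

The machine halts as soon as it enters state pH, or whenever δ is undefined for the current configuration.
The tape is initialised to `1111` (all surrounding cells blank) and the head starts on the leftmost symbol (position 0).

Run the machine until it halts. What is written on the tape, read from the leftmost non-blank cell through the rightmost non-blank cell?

p0 | [1]111..   read 1 → write 1, move right, go to p0
p0 | 1[1]11..   read 1 → write 1, move right, go to p0
p0 | 11[1]1..   read 1 → write 1, move right, go to p0
p0 | 111[1]..   read 1 → write 1, move right, go to p0
p0 | 1111[.].   read . → write 0, move right, go to pH
pH | 11110[.]
The non-blank tape span at halt is 11110.

11110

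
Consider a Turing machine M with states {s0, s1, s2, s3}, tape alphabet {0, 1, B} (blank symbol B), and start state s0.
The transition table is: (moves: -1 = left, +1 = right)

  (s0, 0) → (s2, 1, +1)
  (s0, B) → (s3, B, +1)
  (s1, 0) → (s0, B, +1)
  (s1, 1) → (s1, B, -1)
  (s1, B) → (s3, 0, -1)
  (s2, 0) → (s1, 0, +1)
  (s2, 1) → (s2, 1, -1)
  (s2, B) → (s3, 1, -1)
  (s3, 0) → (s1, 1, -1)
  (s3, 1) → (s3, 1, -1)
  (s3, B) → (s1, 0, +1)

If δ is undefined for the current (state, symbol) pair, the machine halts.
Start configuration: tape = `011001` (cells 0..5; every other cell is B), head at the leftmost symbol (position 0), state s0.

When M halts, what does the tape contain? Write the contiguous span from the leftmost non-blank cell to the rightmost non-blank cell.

0B101

state=s0 head=0 tape=BB[0]11001   (s0,0)→(s2,1,+1)
state=s2 head=1 tape=BB1[1]1001   (s2,1)→(s2,1,-1)
state=s2 head=0 tape=BB[1]11001   (s2,1)→(s2,1,-1)
state=s2 head=-1 tape=B[B]111001   (s2,B)→(s3,1,-1)
state=s3 head=-2 tape=[B]1111001   (s3,B)→(s1,0,+1)
state=s1 head=-1 tape=0[1]111001   (s1,1)→(s1,B,-1)
state=s1 head=-2 tape=[0]B111001   (s1,0)→(s0,B,+1)
state=s0 head=-1 tape=B[B]111001   (s0,B)→(s3,B,+1)
state=s3 head=0 tape=BB[1]11001   (s3,1)→(s3,1,-1)
state=s3 head=-1 tape=B[B]111001   (s3,B)→(s1,0,+1)
state=s1 head=0 tape=B0[1]11001   (s1,1)→(s1,B,-1)
state=s1 head=-1 tape=B[0]B11001   (s1,0)→(s0,B,+1)
state=s0 head=0 tape=BB[B]11001   (s0,B)→(s3,B,+1)
state=s3 head=1 tape=BBB[1]1001   (s3,1)→(s3,1,-1)
state=s3 head=0 tape=BB[B]11001   (s3,B)→(s1,0,+1)
state=s1 head=1 tape=BB0[1]1001   (s1,1)→(s1,B,-1)
state=s1 head=0 tape=BB[0]B1001   (s1,0)→(s0,B,+1)
state=s0 head=1 tape=BBB[B]1001   (s0,B)→(s3,B,+1)
state=s3 head=2 tape=BBBB[1]001   (s3,1)→(s3,1,-1)
state=s3 head=1 tape=BBB[B]1001   (s3,B)→(s1,0,+1)
state=s1 head=2 tape=BBB0[1]001   (s1,1)→(s1,B,-1)
state=s1 head=1 tape=BBB[0]B001   (s1,0)→(s0,B,+1)
state=s0 head=2 tape=BBBB[B]001   (s0,B)→(s3,B,+1)
state=s3 head=3 tape=BBBBB[0]01   (s3,0)→(s1,1,-1)
state=s1 head=2 tape=BBBB[B]101   (s1,B)→(s3,0,-1)
state=s3 head=1 tape=BBB[B]0101   (s3,B)→(s1,0,+1)
state=s1 head=2 tape=BBB0[0]101   (s1,0)→(s0,B,+1)
state=s0 head=3 tape=BBB0B[1]01
The non-blank tape span at halt is 0B101.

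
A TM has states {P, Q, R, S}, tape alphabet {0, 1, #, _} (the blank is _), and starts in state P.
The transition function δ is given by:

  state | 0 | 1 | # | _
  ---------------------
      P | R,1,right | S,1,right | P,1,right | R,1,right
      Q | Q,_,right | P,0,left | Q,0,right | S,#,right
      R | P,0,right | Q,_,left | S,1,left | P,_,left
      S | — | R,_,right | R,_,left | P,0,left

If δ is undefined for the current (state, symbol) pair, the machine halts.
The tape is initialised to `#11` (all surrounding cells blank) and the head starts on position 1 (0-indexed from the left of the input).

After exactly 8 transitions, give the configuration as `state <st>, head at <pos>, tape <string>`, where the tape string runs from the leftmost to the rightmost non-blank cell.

state S, head at 3, tape #110

P | #[1]1_   read 1 → write 1, move right, go to S
S | #1[1]_   read 1 → write _, move right, go to R
R | #1_[_]   read _ → write _, move left, go to P
P | #1[_]_   read _ → write 1, move right, go to R
R | #11[_]   read _ → write _, move left, go to P
P | #1[1]_   read 1 → write 1, move right, go to S
S | #11[_]   read _ → write 0, move left, go to P
P | #1[1]0   read 1 → write 1, move right, go to S
S | #11[0]
After 8 steps: state S, head at 3, tape #110.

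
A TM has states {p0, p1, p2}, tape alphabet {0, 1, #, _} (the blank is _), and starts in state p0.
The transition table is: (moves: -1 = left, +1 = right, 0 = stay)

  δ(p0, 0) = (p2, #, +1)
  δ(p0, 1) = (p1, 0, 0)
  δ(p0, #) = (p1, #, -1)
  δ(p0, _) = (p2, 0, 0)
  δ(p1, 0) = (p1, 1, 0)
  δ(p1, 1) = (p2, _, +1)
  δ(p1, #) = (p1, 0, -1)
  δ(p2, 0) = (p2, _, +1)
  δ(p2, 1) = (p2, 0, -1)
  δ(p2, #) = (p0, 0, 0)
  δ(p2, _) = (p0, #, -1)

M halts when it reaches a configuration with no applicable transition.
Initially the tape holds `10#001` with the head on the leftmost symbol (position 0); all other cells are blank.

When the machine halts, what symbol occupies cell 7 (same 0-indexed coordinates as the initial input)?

p0 | [1]0#001__   read 1 → write 0, move 0, go to p1
p1 | [0]0#001__   read 0 → write 1, move 0, go to p1
p1 | [1]0#001__   read 1 → write _, move +1, go to p2
p2 | _[0]#001__   read 0 → write _, move +1, go to p2
p2 | __[#]001__   read # → write 0, move 0, go to p0
p0 | __[0]001__   read 0 → write #, move +1, go to p2
p2 | __#[0]01__   read 0 → write _, move +1, go to p2
p2 | __#_[0]1__   read 0 → write _, move +1, go to p2
p2 | __#__[1]__   read 1 → write 0, move -1, go to p2
p2 | __#_[_]0__   read _ → write #, move -1, go to p0
p0 | __#[_]#0__   read _ → write 0, move 0, go to p2
p2 | __#[0]#0__   read 0 → write _, move +1, go to p2
p2 | __#_[#]0__   read # → write 0, move 0, go to p0
p0 | __#_[0]0__   read 0 → write #, move +1, go to p2
p2 | __#_#[0]__   read 0 → write _, move +1, go to p2
p2 | __#_#_[_]_   read _ → write #, move -1, go to p0
p0 | __#_#[_]#_   read _ → write 0, move 0, go to p2
p2 | __#_#[0]#_   read 0 → write _, move +1, go to p2
p2 | __#_#_[#]_   read # → write 0, move 0, go to p0
p0 | __#_#_[0]_   read 0 → write #, move +1, go to p2
p2 | __#_#_#[_]   read _ → write #, move -1, go to p0
p0 | __#_#_[#]#   read # → write #, move -1, go to p1
p1 | __#_#[_]##
Cell 7 holds # when M halts.

#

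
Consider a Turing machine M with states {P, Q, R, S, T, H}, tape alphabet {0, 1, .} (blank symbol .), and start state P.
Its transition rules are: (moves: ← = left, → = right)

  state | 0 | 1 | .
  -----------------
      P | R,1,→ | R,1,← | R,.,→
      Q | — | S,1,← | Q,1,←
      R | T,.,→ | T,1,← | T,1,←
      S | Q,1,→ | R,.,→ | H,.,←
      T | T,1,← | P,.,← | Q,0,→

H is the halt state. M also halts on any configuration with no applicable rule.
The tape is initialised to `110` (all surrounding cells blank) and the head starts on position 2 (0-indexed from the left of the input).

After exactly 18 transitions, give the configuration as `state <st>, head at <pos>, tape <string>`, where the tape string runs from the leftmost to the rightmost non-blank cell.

state Q, head at 0, tape 011.1

P | .11[0].   read 0 → write 1, move →, go to R
R | .111[.]   read . → write 1, move ←, go to T
T | .11[1]1   read 1 → write ., move ←, go to P
P | .1[1].1   read 1 → write 1, move ←, go to R
R | .[1]1.1   read 1 → write 1, move ←, go to T
T | [.]11.1   read . → write 0, move →, go to Q
Q | 0[1]1.1   read 1 → write 1, move ←, go to S
S | [0]11.1   read 0 → write 1, move →, go to Q
Q | 1[1]1.1   read 1 → write 1, move ←, go to S
S | [1]11.1   read 1 → write ., move →, go to R
R | .[1]1.1   read 1 → write 1, move ←, go to T
T | [.]11.1   read . → write 0, move →, go to Q
Q | 0[1]1.1   read 1 → write 1, move ←, go to S
S | [0]11.1   read 0 → write 1, move →, go to Q
Q | 1[1]1.1   read 1 → write 1, move ←, go to S
S | [1]11.1   read 1 → write ., move →, go to R
R | .[1]1.1   read 1 → write 1, move ←, go to T
T | [.]11.1   read . → write 0, move →, go to Q
Q | 0[1]1.1
After 18 steps: state Q, head at 0, tape 011.1.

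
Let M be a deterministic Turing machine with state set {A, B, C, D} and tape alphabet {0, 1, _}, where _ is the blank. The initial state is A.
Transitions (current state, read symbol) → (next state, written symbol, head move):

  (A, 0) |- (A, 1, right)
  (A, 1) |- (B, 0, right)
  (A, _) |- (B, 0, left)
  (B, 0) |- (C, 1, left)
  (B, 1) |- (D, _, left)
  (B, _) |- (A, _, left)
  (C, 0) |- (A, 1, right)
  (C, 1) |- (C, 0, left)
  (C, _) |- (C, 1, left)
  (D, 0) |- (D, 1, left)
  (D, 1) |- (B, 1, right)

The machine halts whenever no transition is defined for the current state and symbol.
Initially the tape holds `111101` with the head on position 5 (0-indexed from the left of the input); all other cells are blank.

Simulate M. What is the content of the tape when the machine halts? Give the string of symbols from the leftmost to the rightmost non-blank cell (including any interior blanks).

0000_0

A | _11110[1]_   read 1 → write 0, move right, go to B
B | _111100[_]   read _ → write _, move left, go to A
A | _11110[0]_   read 0 → write 1, move right, go to A
A | _111101[_]   read _ → write 0, move left, go to B
B | _11110[1]0   read 1 → write _, move left, go to D
D | _1111[0]_0   read 0 → write 1, move left, go to D
D | _111[1]1_0   read 1 → write 1, move right, go to B
B | _1111[1]_0   read 1 → write _, move left, go to D
D | _111[1]__0   read 1 → write 1, move right, go to B
B | _1111[_]_0   read _ → write _, move left, go to A
A | _111[1]__0   read 1 → write 0, move right, go to B
B | _1110[_]_0   read _ → write _, move left, go to A
A | _111[0]__0   read 0 → write 1, move right, go to A
A | _1111[_]_0   read _ → write 0, move left, go to B
B | _111[1]0_0   read 1 → write _, move left, go to D
D | _11[1]_0_0   read 1 → write 1, move right, go to B
B | _111[_]0_0   read _ → write _, move left, go to A
A | _11[1]_0_0   read 1 → write 0, move right, go to B
B | _110[_]0_0   read _ → write _, move left, go to A
A | _11[0]_0_0   read 0 → write 1, move right, go to A
A | _111[_]0_0   read _ → write 0, move left, go to B
B | _11[1]00_0   read 1 → write _, move left, go to D
D | _1[1]_00_0   read 1 → write 1, move right, go to B
B | _11[_]00_0   read _ → write _, move left, go to A
A | _1[1]_00_0   read 1 → write 0, move right, go to B
B | _10[_]00_0   read _ → write _, move left, go to A
A | _1[0]_00_0   read 0 → write 1, move right, go to A
A | _11[_]00_0   read _ → write 0, move left, go to B
B | _1[1]000_0   read 1 → write _, move left, go to D
D | _[1]_000_0   read 1 → write 1, move right, go to B
B | _1[_]000_0   read _ → write _, move left, go to A
A | _[1]_000_0   read 1 → write 0, move right, go to B
B | _0[_]000_0   read _ → write _, move left, go to A
A | _[0]_000_0   read 0 → write 1, move right, go to A
A | _1[_]000_0   read _ → write 0, move left, go to B
B | _[1]0000_0   read 1 → write _, move left, go to D
D | [_]_0000_0
The non-blank tape span at halt is 0000_0.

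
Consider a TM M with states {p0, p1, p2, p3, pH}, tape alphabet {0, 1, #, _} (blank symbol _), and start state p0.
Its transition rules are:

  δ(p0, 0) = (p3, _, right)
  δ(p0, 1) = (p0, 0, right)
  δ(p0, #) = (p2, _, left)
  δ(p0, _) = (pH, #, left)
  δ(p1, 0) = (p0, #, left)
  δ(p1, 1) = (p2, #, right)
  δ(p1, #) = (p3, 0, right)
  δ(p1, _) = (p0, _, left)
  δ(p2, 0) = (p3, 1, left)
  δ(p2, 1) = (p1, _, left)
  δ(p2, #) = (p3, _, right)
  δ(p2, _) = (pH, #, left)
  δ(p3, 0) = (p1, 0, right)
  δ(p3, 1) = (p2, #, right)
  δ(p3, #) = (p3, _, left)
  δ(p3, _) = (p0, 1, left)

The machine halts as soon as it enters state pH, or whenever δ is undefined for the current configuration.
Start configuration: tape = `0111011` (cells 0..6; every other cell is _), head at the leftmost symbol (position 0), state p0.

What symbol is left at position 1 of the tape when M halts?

state=p0 head=0 tape=[0]111011   (p0,0)→(p3,_,right)
state=p3 head=1 tape=_[1]11011   (p3,1)→(p2,#,right)
state=p2 head=2 tape=_#[1]1011   (p2,1)→(p1,_,left)
state=p1 head=1 tape=_[#]_1011   (p1,#)→(p3,0,right)
state=p3 head=2 tape=_0[_]1011   (p3,_)→(p0,1,left)
state=p0 head=1 tape=_[0]11011   (p0,0)→(p3,_,right)
state=p3 head=2 tape=__[1]1011   (p3,1)→(p2,#,right)
state=p2 head=3 tape=__#[1]011   (p2,1)→(p1,_,left)
state=p1 head=2 tape=__[#]_011   (p1,#)→(p3,0,right)
state=p3 head=3 tape=__0[_]011   (p3,_)→(p0,1,left)
state=p0 head=2 tape=__[0]1011   (p0,0)→(p3,_,right)
state=p3 head=3 tape=___[1]011   (p3,1)→(p2,#,right)
state=p2 head=4 tape=___#[0]11   (p2,0)→(p3,1,left)
state=p3 head=3 tape=___[#]111   (p3,#)→(p3,_,left)
state=p3 head=2 tape=__[_]_111   (p3,_)→(p0,1,left)
state=p0 head=1 tape=_[_]1_111   (p0,_)→(pH,#,left)
state=pH head=0 tape=[_]#1_111
Cell 1 holds # when M halts.

#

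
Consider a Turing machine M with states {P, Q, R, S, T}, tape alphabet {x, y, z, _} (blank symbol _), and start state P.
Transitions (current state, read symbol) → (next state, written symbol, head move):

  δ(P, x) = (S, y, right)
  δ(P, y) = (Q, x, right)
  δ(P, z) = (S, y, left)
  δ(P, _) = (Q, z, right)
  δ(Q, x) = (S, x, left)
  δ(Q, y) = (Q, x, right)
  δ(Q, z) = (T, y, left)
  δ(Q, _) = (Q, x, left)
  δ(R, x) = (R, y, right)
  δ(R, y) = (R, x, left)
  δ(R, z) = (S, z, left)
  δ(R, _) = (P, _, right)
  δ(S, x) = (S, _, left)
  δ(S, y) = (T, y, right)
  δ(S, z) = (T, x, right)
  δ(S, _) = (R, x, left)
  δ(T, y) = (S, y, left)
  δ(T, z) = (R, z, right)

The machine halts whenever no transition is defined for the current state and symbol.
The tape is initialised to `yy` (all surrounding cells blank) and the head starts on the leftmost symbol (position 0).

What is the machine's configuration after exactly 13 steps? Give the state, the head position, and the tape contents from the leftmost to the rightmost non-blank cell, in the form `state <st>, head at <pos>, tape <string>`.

P | __[y]y_   read y → write x, move right, go to Q
Q | __x[y]_   read y → write x, move right, go to Q
Q | __xx[_]   read _ → write x, move left, go to Q
Q | __x[x]x   read x → write x, move left, go to S
S | __[x]xx   read x → write _, move left, go to S
S | _[_]_xx   read _ → write x, move left, go to R
R | [_]x_xx   read _ → write _, move right, go to P
P | _[x]_xx   read x → write y, move right, go to S
S | _y[_]xx   read _ → write x, move left, go to R
R | _[y]xxx   read y → write x, move left, go to R
R | [_]xxxx   read _ → write _, move right, go to P
P | _[x]xxx   read x → write y, move right, go to S
S | _y[x]xx   read x → write _, move left, go to S
S | _[y]_xx
After 13 steps: state S, head at -1, tape y_xx.

state S, head at -1, tape y_xx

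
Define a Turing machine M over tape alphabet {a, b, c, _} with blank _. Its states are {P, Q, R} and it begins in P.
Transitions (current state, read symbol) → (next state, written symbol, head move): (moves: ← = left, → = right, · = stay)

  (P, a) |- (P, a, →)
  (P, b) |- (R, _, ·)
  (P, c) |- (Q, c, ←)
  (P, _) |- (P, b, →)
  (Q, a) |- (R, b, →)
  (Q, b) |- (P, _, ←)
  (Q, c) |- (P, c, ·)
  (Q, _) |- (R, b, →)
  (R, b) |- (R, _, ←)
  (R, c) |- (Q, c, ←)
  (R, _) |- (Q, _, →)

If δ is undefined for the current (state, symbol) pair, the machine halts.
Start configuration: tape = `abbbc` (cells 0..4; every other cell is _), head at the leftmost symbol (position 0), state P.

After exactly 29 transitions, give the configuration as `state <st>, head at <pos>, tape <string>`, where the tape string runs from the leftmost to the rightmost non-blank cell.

state P, head at 4, tape abbbc

state=P head=0 tape=[a]bbbc   (P,a)→(P,a,→)
state=P head=1 tape=a[b]bbc   (P,b)→(R,_,·)
state=R head=1 tape=a[_]bbc   (R,_)→(Q,_,→)
state=Q head=2 tape=a_[b]bc   (Q,b)→(P,_,←)
state=P head=1 tape=a[_]_bc   (P,_)→(P,b,→)
state=P head=2 tape=ab[_]bc   (P,_)→(P,b,→)
state=P head=3 tape=abb[b]c   (P,b)→(R,_,·)
state=R head=3 tape=abb[_]c   (R,_)→(Q,_,→)
state=Q head=4 tape=abb_[c]   (Q,c)→(P,c,·)
state=P head=4 tape=abb_[c]   (P,c)→(Q,c,←)
state=Q head=3 tape=abb[_]c   (Q,_)→(R,b,→)
state=R head=4 tape=abbb[c]   (R,c)→(Q,c,←)
state=Q head=3 tape=abb[b]c   (Q,b)→(P,_,←)
state=P head=2 tape=ab[b]_c   (P,b)→(R,_,·)
state=R head=2 tape=ab[_]_c   (R,_)→(Q,_,→)
state=Q head=3 tape=ab_[_]c   (Q,_)→(R,b,→)
state=R head=4 tape=ab_b[c]   (R,c)→(Q,c,←)
state=Q head=3 tape=ab_[b]c   (Q,b)→(P,_,←)
state=P head=2 tape=ab[_]_c   (P,_)→(P,b,→)
state=P head=3 tape=abb[_]c   (P,_)→(P,b,→)
state=P head=4 tape=abbb[c]   (P,c)→(Q,c,←)
state=Q head=3 tape=abb[b]c   (Q,b)→(P,_,←)
state=P head=2 tape=ab[b]_c   (P,b)→(R,_,·)
state=R head=2 tape=ab[_]_c   (R,_)→(Q,_,→)
state=Q head=3 tape=ab_[_]c   (Q,_)→(R,b,→)
state=R head=4 tape=ab_b[c]   (R,c)→(Q,c,←)
state=Q head=3 tape=ab_[b]c   (Q,b)→(P,_,←)
state=P head=2 tape=ab[_]_c   (P,_)→(P,b,→)
state=P head=3 tape=abb[_]c   (P,_)→(P,b,→)
state=P head=4 tape=abbb[c]
After 29 steps: state P, head at 4, tape abbbc.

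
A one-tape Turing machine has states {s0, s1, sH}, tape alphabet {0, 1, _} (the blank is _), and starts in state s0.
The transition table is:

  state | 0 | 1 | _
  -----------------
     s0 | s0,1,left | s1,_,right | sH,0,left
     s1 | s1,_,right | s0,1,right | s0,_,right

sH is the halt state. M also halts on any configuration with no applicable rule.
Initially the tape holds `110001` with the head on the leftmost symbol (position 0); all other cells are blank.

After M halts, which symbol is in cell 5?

s0 | [1]10001__   read 1 → write _, move right, go to s1
s1 | _[1]0001__   read 1 → write 1, move right, go to s0
s0 | _1[0]001__   read 0 → write 1, move left, go to s0
s0 | _[1]1001__   read 1 → write _, move right, go to s1
s1 | __[1]001__   read 1 → write 1, move right, go to s0
s0 | __1[0]01__   read 0 → write 1, move left, go to s0
s0 | __[1]101__   read 1 → write _, move right, go to s1
s1 | ___[1]01__   read 1 → write 1, move right, go to s0
s0 | ___1[0]1__   read 0 → write 1, move left, go to s0
s0 | ___[1]11__   read 1 → write _, move right, go to s1
s1 | ____[1]1__   read 1 → write 1, move right, go to s0
s0 | ____1[1]__   read 1 → write _, move right, go to s1
s1 | ____1_[_]_   read _ → write _, move right, go to s0
s0 | ____1__[_]   read _ → write 0, move left, go to sH
sH | ____1_[_]0
Cell 5 holds _ when M halts.

_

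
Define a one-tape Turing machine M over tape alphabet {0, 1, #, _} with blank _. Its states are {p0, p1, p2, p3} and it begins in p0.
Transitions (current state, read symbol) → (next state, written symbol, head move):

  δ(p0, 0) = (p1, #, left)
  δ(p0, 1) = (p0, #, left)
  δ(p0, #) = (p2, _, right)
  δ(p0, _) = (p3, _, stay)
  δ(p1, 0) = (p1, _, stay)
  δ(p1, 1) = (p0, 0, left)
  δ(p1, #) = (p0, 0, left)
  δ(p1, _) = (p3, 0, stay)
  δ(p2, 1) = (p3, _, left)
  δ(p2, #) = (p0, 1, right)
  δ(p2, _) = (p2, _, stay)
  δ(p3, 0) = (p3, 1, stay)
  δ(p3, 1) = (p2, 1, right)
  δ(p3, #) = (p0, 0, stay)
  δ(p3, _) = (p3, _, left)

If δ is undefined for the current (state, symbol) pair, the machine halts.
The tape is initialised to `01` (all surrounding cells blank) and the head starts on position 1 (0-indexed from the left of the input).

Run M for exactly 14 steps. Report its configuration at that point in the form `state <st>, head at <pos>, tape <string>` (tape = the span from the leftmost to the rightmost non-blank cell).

p0 | _0[1]_   read 1 → write #, move left, go to p0
p0 | _[0]#_   read 0 → write #, move left, go to p1
p1 | [_]##_   read _ → write 0, move stay, go to p3
p3 | [0]##_   read 0 → write 1, move stay, go to p3
p3 | [1]##_   read 1 → write 1, move right, go to p2
p2 | 1[#]#_   read # → write 1, move right, go to p0
p0 | 11[#]_   read # → write _, move right, go to p2
p2 | 11_[_]   read _ → write _, move stay, go to p2
p2 | 11_[_]   read _ → write _, move stay, go to p2
p2 | 11_[_]   read _ → write _, move stay, go to p2
p2 | 11_[_]   read _ → write _, move stay, go to p2
p2 | 11_[_]   read _ → write _, move stay, go to p2
p2 | 11_[_]   read _ → write _, move stay, go to p2
p2 | 11_[_]   read _ → write _, move stay, go to p2
p2 | 11_[_]
After 14 steps: state p2, head at 2, tape 11.

state p2, head at 2, tape 11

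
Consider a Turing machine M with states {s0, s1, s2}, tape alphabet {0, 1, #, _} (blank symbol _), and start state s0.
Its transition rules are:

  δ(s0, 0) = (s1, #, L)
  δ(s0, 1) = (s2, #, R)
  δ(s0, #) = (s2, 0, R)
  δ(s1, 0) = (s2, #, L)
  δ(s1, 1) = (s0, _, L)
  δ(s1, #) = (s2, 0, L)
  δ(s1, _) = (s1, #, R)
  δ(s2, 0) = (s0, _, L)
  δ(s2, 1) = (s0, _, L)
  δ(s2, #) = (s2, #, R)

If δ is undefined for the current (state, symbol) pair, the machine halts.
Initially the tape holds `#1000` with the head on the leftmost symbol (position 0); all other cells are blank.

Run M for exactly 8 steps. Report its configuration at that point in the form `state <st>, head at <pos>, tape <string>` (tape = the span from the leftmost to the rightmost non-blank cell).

state s2, head at 0, tape 0__000

s0 | _[#]1000   read # → write 0, move R, go to s2
s2 | _0[1]000   read 1 → write _, move L, go to s0
s0 | _[0]_000   read 0 → write #, move L, go to s1
s1 | [_]#_000   read _ → write #, move R, go to s1
s1 | #[#]_000   read # → write 0, move L, go to s2
s2 | [#]0_000   read # → write #, move R, go to s2
s2 | #[0]_000   read 0 → write _, move L, go to s0
s0 | [#]__000   read # → write 0, move R, go to s2
s2 | 0[_]_000
After 8 steps: state s2, head at 0, tape 0__000.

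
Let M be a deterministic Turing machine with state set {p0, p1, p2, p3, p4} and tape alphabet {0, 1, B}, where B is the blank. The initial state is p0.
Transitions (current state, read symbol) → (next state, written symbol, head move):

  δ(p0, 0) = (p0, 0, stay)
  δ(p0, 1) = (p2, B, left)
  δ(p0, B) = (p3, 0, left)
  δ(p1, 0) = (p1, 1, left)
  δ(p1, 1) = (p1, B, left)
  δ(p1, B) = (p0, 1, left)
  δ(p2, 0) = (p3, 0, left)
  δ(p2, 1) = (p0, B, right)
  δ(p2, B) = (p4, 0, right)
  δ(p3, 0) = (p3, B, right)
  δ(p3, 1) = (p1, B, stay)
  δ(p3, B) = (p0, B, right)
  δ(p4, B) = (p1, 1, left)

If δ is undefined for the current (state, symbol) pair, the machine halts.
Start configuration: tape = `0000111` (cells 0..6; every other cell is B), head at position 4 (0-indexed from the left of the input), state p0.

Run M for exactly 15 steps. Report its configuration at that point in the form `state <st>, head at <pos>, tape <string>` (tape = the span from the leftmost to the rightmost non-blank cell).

state p0, head at 2, tape 0BB1111

p0 | 0000[1]11   read 1 → write B, move left, go to p2
p2 | 000[0]B11   read 0 → write 0, move left, go to p3
p3 | 00[0]0B11   read 0 → write B, move right, go to p3
p3 | 00B[0]B11   read 0 → write B, move right, go to p3
p3 | 00BB[B]11   read B → write B, move right, go to p0
p0 | 00BBB[1]1   read 1 → write B, move left, go to p2
p2 | 00BB[B]B1   read B → write 0, move right, go to p4
p4 | 00BB0[B]1   read B → write 1, move left, go to p1
p1 | 00BB[0]11   read 0 → write 1, move left, go to p1
p1 | 00B[B]111   read B → write 1, move left, go to p0
p0 | 00[B]1111   read B → write 0, move left, go to p3
p3 | 0[0]01111   read 0 → write B, move right, go to p3
p3 | 0B[0]1111   read 0 → write B, move right, go to p3
p3 | 0BB[1]111   read 1 → write B, move stay, go to p1
p1 | 0BB[B]111   read B → write 1, move left, go to p0
p0 | 0B[B]1111
After 15 steps: state p0, head at 2, tape 0BB1111.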